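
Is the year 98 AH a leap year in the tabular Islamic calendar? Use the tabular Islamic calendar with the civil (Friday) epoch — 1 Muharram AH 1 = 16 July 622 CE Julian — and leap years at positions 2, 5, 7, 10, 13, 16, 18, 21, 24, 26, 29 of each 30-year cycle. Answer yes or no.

Year 98 AH is year 8 of its 30-year cycle; leap positions are 2, 5, 7, 10, 13, 16, 18, 21, 24, 26, 29, so it is a common year (354 days).

no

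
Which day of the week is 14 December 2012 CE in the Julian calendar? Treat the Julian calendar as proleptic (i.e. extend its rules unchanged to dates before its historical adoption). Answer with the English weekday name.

Equivalently 27 December 2012 Gregorian, JDN 2456289.
Since JDN mod 7 = 3 (0 = Monday), the day is Thursday.

Thursday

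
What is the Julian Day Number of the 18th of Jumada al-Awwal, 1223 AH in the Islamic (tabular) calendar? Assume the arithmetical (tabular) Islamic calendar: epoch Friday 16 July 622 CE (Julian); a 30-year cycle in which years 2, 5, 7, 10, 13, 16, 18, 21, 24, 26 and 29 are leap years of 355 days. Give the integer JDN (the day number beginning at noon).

2381611

Equivalently 12 July 1808 (Gregorian).
JDN 2400001 is 17 November 1858 CE (Gregorian), MJD 0; the target day is −18390 days from there, so JDN = 2381611.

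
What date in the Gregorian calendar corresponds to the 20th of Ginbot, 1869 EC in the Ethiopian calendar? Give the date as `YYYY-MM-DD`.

1877-05-27

Both dates share Julian Day Number 2406767; in the Gregorian calendar that is 27 May 1877 CE.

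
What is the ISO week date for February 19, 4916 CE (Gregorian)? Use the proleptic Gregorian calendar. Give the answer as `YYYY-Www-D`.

The weekday is Wednesday (ISO weekday 3).
That Wednesday belongs to ISO week 8 of ISO year 4916.

4916-W08-3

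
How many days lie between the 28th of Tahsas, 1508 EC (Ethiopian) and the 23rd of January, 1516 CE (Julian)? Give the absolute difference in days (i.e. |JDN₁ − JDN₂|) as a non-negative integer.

JDN of the first date = 2274770.
JDN of the second date = 2274799.
|2274799 − 2274770| = 29.

29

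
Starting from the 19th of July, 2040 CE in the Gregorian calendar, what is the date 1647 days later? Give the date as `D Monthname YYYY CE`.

JDN of the 19th of July, 2040 CE = 2466355.
2466355 + 1647 = 2468002.
JDN 2468002 in the Gregorian calendar is 21 January 2045 CE.

21 January 2045 CE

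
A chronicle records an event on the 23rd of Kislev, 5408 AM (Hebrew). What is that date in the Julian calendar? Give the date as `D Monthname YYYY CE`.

Both dates share Julian Day Number 2322968; in the Julian calendar that is 10 December 1647 CE.

10 December 1647 CE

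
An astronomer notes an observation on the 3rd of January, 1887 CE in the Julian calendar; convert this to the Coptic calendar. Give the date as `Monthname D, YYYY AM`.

Julian Day Number of the source date = 2410287.
Converting JDN 2410287 to the Coptic calendar gives 8 Tobi 1603 AM.

Tobi 8, 1603 AM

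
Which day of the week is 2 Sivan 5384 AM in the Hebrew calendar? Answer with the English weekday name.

Equivalently 20 May 1624 Gregorian, JDN 2314354.
2314354 ≡ 0 (mod 7); counting from Monday = 0 gives Monday.

Monday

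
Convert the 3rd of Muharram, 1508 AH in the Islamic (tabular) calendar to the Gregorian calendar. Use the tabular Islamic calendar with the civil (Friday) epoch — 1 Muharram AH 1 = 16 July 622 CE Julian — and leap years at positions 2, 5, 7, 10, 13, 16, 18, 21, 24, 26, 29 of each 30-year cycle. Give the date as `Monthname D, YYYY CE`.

September 4, 2084 CE

Julian Day Number of the source date = 2482473.
Converting JDN 2482473 to the Gregorian calendar gives 4 September 2084 CE.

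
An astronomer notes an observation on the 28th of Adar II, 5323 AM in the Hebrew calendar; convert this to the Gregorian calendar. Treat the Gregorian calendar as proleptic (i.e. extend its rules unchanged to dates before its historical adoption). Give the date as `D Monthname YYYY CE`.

2 April 1563 CE

Both dates share Julian Day Number 2292025; in the Gregorian calendar that is 2 April 1563 CE.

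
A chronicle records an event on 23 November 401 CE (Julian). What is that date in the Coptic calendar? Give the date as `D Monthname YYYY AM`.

The source date corresponds to 24 November 401 in the proleptic Gregorian calendar (JDN 1867850).
That day falls on 27 Hathor 118 AM in the Coptic calendar.

27 Hathor 118 AM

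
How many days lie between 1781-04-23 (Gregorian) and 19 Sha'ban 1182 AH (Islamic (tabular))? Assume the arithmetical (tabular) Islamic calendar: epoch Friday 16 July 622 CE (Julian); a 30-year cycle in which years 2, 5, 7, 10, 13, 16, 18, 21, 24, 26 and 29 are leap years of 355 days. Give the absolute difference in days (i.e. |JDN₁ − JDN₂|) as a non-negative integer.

First date → JDN 2371670; second date → JDN 2367172.
The interval is |2371670 − 2367172| = 4498 days.

4498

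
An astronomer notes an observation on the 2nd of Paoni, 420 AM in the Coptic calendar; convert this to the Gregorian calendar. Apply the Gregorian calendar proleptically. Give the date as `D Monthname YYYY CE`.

Julian Day Number of the source date = 1978341.
Converting JDN 1978341 to the Gregorian calendar gives 31 May 704 CE.

31 May 704 CE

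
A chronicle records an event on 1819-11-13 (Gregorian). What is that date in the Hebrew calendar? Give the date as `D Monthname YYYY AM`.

25 Cheshvan 5580 AM

Both dates share Julian Day Number 2385752; in the Hebrew calendar that is 25 Cheshvan 5580 AM.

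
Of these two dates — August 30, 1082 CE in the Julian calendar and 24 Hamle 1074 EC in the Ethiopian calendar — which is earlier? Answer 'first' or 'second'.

second

The two dates have Julian Day Numbers 2116500 and 2116457 respectively.
Since 2116457 < 2116500, the second date comes first.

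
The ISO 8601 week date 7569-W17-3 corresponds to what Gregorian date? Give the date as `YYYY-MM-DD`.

7569-04-23

ISO week 1 of 7569 is the week containing the first Thursday of 7569.
Week 17, day 3 (Wednesday) lands on 7569-04-23.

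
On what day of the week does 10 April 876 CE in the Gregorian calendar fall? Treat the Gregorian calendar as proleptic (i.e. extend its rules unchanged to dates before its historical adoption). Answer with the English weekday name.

2041113 ≡ 4 (mod 7); counting from Monday = 0 gives Friday.

Friday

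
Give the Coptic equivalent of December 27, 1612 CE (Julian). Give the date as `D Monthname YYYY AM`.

Both dates share Julian Day Number 2310202; in the Coptic calendar that is 1 Tobi 1329 AM.

1 Tobi 1329 AM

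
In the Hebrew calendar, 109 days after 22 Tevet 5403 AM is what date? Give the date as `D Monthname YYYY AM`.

13 Iyar 5403 AM

JDN of 22 Tevet 5403 AM = 2321166.
2321166 + 109 = 2321275.
JDN 2321275 in the Hebrew calendar is 13 Iyar 5403 AM.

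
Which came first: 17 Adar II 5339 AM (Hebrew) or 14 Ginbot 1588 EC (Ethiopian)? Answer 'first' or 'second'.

First date → JDN 2297861; second date → JDN 2304126.
JDN 2297861 < JDN 2304126, so the first date is earlier.

first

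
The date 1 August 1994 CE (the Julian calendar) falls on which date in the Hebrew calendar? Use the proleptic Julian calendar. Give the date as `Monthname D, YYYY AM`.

Both dates share Julian Day Number 2449579; in the Hebrew calendar that is 7 Elul 5754 AM.

Elul 7, 5754 AM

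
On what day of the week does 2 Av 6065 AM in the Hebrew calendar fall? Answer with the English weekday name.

In the Gregorian calendar this is 25 July 2305 (JDN 2563149).
Since JDN mod 7 = 1 (0 = Monday), the day is Tuesday.

Tuesday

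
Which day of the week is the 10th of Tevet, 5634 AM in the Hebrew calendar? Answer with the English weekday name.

In the Gregorian calendar this is 30 December 1873 (JDN 2405523).
JDN 2405523 mod 7 = 1, and JDN 0 was a Monday, so this is a Tuesday.

Tuesday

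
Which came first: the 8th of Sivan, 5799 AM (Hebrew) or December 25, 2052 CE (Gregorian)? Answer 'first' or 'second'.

Converting both to JDN: 2465940 vs 2470897; the smaller is the first.

first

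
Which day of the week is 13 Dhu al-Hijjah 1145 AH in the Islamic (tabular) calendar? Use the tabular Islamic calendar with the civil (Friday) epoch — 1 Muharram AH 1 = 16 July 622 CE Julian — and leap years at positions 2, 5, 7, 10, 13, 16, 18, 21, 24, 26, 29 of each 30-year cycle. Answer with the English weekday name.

In the Gregorian calendar this is 27 May 1733 (JDN 2354172).
Since JDN mod 7 = 2 (0 = Monday), the day is Wednesday.

Wednesday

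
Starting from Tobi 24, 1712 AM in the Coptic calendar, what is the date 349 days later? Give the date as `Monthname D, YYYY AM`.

The starting date is JDN 2450116; 2450116 + 349 = 2450465.
JDN 2450465 corresponds to Tobi 8, 1713 AM.

Tobi 8, 1713 AM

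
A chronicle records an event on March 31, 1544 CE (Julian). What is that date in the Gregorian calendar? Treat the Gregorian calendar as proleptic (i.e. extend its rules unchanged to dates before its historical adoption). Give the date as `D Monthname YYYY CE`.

The Julian–Gregorian offset here is 10 days (Julian trailing).
31 March 1544 Julian + 10 days → 10 April 1544 Gregorian.

10 April 1544 CE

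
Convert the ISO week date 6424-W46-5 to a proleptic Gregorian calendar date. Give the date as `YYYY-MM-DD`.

6424-11-15

ISO week 1 of 6424 is the week containing the first Thursday of 6424.
Week 46, day 5 (Friday) lands on 6424-11-15.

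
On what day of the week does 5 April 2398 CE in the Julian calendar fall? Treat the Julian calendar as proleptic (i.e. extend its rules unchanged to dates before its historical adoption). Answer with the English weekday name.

This is JDN 2597022 (21 April 2398 Gregorian).
Since JDN mod 7 = 1 (0 = Monday), the day is Tuesday.

Tuesday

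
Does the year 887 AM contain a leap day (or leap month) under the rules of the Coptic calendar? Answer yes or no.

887 mod 4 = 3; in the Coptic calendar a year is leap when year mod 4 = 3, so it is a leap year.

yes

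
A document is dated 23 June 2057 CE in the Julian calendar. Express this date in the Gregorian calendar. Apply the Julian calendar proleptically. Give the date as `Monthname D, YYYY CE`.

At this point the Julian calendar is 13 days behind the Gregorian.
23 June 2057 Julian + 13 days → 6 July 2057 Gregorian.

July 6, 2057 CE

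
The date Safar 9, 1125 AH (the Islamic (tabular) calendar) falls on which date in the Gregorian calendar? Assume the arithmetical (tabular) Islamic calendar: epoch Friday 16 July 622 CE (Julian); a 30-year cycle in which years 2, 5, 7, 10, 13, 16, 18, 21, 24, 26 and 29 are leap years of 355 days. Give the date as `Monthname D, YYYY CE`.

Both dates share Julian Day Number 2346786; in the Gregorian calendar that is 7 March 1713 CE.

March 7, 1713 CE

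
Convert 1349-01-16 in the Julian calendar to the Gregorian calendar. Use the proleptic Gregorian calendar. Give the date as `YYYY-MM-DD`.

The Julian–Gregorian offset here is 8 days (Julian trailing).
16 January 1349 Julian + 8 days → 24 January 1349 Gregorian.

1349-01-24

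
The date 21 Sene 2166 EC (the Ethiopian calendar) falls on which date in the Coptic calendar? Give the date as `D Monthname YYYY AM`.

Both dates share Julian Day Number 2515277; in the Coptic calendar that is 21 Paoni 1890 AM.

21 Paoni 1890 AM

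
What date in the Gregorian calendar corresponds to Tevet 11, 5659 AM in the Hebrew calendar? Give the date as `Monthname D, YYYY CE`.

Julian Day Number of the source date = 2414648.
Converting JDN 2414648 to the Gregorian calendar gives 24 December 1898 CE.

December 24, 1898 CE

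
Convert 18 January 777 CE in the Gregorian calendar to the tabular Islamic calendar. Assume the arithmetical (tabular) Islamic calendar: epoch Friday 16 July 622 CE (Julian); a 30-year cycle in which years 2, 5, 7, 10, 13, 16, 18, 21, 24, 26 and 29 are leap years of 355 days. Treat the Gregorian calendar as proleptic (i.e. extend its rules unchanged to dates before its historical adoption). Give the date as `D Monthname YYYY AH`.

Julian Day Number of the source date = 2004871.
Converting JDN 2004871 to the tabular Islamic calendar gives 29 Rabi' al-Awwal 160 AH.

29 Rabi' al-Awwal 160 AH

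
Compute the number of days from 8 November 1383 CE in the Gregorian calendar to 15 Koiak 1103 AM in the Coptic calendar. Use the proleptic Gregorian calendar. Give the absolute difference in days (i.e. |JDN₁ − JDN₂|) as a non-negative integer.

JDN of the first date = 2226502.
JDN of the second date = 2227639.
|2227639 − 2226502| = 1137.

1137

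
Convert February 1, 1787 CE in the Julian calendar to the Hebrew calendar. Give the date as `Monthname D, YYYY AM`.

Both dates share Julian Day Number 2373791; in the Hebrew calendar that is 24 Shevat 5547 AM.

Shevat 24, 5547 AM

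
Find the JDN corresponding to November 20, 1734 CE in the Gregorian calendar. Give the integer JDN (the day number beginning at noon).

JDN 2451545 is 1 January 2000 CE (Gregorian); the target day is −96831 days from there, so JDN = 2354714.

2354714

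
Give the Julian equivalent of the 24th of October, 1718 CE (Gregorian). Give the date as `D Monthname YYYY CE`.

At this point the Julian calendar is 11 days behind the Gregorian.
24 October 1718 Gregorian − 11 days → 13 October 1718 Julian.

13 October 1718 CE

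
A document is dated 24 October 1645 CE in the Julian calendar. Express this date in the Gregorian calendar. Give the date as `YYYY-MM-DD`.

1645-11-03

At this point the Julian calendar is 10 days behind the Gregorian.
24 October 1645 Julian + 10 days → 3 November 1645 Gregorian.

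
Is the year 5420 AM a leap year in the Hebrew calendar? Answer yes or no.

Hebrew year 5420 is year 5 of its 19-year Metonic cycle; leap years are at positions 3, 6, 8, 11, 14, 17, 19, so it is a common year (12 months).

no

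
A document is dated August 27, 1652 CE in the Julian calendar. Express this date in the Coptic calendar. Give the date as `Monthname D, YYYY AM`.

Pi Kogi Enavot 4, 1368 AM

The source date corresponds to 6 September 1652 in the Gregorian calendar (JDN 2324690).
That day falls on 4 Pi Kogi Enavot 1368 AM in the Coptic calendar.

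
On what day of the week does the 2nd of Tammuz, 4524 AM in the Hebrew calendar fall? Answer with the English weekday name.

This is JDN 2000266 (10 June 764 Gregorian).
2000266 ≡ 2 (mod 7); counting from Monday = 0 gives Wednesday.

Wednesday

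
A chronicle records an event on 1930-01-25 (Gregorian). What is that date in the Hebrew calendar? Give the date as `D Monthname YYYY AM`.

Julian Day Number of the source date = 2426002.
Converting JDN 2426002 to the Hebrew calendar gives 25 Tevet 5690 AM.

25 Tevet 5690 AM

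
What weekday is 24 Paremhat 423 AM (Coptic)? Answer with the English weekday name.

In the proleptic Gregorian calendar this is 24 March 707 (JDN 1979368).
JDN 1979368 mod 7 = 6, and JDN 0 was a Monday, so this is a Sunday.

Sunday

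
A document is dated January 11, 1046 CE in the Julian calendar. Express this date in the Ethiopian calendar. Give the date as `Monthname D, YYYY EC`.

Tir 16, 1038 EC

Both dates share Julian Day Number 2103120; in the Ethiopian calendar that is 16 Tir 1038 EC.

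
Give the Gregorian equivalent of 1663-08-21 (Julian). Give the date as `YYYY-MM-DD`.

For dates in this range the Gregorian date is 10 days ahead of the Julian.
21 August 1663 Julian + 10 days → 31 August 1663 Gregorian.

1663-08-31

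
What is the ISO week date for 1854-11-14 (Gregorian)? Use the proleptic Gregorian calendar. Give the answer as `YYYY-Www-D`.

The weekday is Tuesday (ISO weekday 2).
That Tuesday belongs to ISO week 46 of ISO year 1854.

1854-W46-2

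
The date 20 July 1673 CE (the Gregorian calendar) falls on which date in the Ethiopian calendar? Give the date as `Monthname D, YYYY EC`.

Hamle 16, 1665 EC

Both dates share Julian Day Number 2332312; in the Ethiopian calendar that is 16 Hamle 1665 EC.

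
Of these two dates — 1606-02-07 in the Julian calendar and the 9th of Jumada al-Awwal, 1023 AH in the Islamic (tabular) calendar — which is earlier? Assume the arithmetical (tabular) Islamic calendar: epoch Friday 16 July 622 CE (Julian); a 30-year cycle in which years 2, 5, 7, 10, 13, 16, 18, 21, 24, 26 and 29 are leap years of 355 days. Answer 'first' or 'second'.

Converting both to JDN: 2307687 vs 2310729; the smaller is the first.

first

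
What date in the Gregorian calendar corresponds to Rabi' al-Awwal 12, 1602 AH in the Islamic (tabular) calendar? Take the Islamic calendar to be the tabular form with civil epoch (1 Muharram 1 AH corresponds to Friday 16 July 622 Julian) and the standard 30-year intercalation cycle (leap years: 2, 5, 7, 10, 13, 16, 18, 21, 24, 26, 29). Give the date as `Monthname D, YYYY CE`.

January 24, 2176 CE

Julian Day Number of the source date = 2515851.
Converting JDN 2515851 to the Gregorian calendar gives 24 January 2176 CE.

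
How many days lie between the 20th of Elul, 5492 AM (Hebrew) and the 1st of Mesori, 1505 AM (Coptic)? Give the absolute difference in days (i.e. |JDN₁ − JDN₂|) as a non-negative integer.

First date → JDN 2353913; second date → JDN 2374696.
The interval is |2353913 − 2374696| = 20783 days.

20783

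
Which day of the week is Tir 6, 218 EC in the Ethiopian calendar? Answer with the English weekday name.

Sunday

This is JDN 1803605 (1 January 226 Gregorian).
JDN 1803605 mod 7 = 6, and JDN 0 was a Monday, so this is a Sunday.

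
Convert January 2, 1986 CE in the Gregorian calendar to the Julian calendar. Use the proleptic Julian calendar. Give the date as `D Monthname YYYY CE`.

20 December 1985 CE

For dates in this range the Gregorian date is 13 days ahead of the Julian.
2 January 1986 Gregorian − 13 days → 20 December 1985 Julian.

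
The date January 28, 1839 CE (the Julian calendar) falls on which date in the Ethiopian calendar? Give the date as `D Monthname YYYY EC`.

Both dates share Julian Day Number 2392780; in the Ethiopian calendar that is 3 Yekatit 1831 EC.

3 Yekatit 1831 EC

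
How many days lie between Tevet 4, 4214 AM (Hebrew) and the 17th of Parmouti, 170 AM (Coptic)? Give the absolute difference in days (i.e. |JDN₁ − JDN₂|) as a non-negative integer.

112

JDN of the first date = 1886871.
JDN of the second date = 1886983.
|1886983 − 1886871| = 112.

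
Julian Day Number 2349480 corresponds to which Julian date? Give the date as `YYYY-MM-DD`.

The Gregorian equivalent of JDN 2349480 is 22 July 1720.
In the Julian calendar that day is 1720-07-11.

1720-07-11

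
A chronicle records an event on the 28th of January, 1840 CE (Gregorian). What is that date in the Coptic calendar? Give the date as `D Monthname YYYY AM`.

Both dates share Julian Day Number 2393133; in the Coptic calendar that is 20 Tobi 1556 AM.

20 Tobi 1556 AM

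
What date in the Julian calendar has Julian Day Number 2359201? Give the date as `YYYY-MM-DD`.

1747-02-21

The Gregorian equivalent of JDN 2359201 is 4 March 1747.
In the Julian calendar that day is 1747-02-21.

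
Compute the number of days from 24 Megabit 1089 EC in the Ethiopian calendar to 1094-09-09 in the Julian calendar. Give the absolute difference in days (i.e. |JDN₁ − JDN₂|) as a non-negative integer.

JDN of the first date = 2121816.
JDN of the second date = 2120893.
|2120893 − 2121816| = 923.

923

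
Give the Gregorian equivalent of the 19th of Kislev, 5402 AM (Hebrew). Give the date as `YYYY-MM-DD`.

1641-11-22

Julian Day Number of the source date = 2320749.
Converting JDN 2320749 to the Gregorian calendar gives 22 November 1641 CE.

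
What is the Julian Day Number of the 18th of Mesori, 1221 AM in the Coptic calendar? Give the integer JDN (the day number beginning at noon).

In the proleptic Gregorian calendar the same day is 21 August 1505.
JDN 2299161 is 15 October 1582 CE (Gregorian); the target day is −28179 days from there, so JDN = 2270982.

2270982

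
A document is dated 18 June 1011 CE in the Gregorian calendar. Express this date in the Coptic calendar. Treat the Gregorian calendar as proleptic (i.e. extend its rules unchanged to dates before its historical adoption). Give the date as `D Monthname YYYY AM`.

Both dates share Julian Day Number 2090488; in the Coptic calendar that is 18 Paoni 727 AM.

18 Paoni 727 AM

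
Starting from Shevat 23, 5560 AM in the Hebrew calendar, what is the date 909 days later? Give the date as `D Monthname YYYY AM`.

JDN of Shevat 23, 5560 AM = 2378545.
2378545 + 909 = 2379454.
JDN 2379454 in the Hebrew calendar is 18 Av 5562 AM.

18 Av 5562 AM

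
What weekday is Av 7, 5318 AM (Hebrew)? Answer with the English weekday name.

Friday

In the proleptic Gregorian calendar this is 1 August 1558 (JDN 2290320).
2290320 ≡ 4 (mod 7); counting from Monday = 0 gives Friday.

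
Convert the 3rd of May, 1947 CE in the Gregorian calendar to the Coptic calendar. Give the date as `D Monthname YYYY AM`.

Julian Day Number of the source date = 2432309.
Converting JDN 2432309 to the Coptic calendar gives 25 Parmouti 1663 AM.

25 Parmouti 1663 AM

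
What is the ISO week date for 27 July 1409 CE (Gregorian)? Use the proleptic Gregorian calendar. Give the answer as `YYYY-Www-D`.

1409-W30-4

The weekday is Thursday (ISO weekday 4).
That Thursday belongs to ISO week 30 of ISO year 1409.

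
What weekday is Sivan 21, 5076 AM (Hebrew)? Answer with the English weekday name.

Saturday

Equivalently 20 June 1316 Gregorian, JDN 2201890.
JDN 2201890 mod 7 = 5, and JDN 0 was a Monday, so this is a Saturday.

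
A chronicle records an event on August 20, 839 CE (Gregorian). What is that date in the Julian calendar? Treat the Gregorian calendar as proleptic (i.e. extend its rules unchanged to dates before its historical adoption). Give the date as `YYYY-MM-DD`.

At this point the Julian calendar is 4 days behind the Gregorian.
20 August 839 Gregorian − 4 days → 16 August 839 Julian.

0839-08-16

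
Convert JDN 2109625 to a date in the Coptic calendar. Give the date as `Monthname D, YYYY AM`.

JDN 2109625 is 9 November 1063 in the proleptic Gregorian calendar.
In the Coptic calendar that day is Hathor 6, 780 AM.

Hathor 6, 780 AM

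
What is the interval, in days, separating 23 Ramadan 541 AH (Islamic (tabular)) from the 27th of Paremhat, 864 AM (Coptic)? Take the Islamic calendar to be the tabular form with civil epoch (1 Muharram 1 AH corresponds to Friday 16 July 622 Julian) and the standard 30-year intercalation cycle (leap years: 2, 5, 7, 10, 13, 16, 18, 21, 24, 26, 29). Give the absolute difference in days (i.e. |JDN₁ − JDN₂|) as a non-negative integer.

First date → JDN 2140056; second date → JDN 2140447.
The interval is |2140056 − 2140447| = 391 days.

391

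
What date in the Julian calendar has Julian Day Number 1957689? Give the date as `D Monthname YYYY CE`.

JDN 1957689 is 14 November 647 in the proleptic Gregorian calendar.
In the Julian calendar that day is 11 November 647 CE.

11 November 647 CE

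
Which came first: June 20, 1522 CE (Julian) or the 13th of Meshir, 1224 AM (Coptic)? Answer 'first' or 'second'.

second

The two dates have Julian Day Numbers 2277139 and 2271893 respectively.
Since 2271893 < 2277139, the second date comes first.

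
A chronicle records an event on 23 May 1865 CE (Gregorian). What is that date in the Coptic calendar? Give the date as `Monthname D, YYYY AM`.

Julian Day Number of the source date = 2402380.
Converting JDN 2402380 to the Coptic calendar gives 16 Pashons 1581 AM.

Pashons 16, 1581 AM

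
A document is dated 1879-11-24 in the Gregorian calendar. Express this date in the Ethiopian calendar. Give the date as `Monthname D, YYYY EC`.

Hidar 15, 1872 EC

Both dates share Julian Day Number 2407678; in the Ethiopian calendar that is 15 Hidar 1872 EC.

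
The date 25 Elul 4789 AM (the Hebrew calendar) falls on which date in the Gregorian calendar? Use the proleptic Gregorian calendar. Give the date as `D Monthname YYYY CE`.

12 September 1029 CE

Julian Day Number of the source date = 2097149.
Converting JDN 2097149 to the Gregorian calendar gives 12 September 1029 CE.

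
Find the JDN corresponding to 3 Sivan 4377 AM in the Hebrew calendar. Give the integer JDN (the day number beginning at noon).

1946550

In the proleptic Gregorian calendar the same day is 16 May 617.
JDN 2451545 is 1 January 2000 CE (Gregorian); the target day is −504995 days from there, so JDN = 1946550.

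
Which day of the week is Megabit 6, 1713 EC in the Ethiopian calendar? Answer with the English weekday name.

Thursday

In the Gregorian calendar this is 13 March 1721 (JDN 2349714).
2349714 ≡ 3 (mod 7); counting from Monday = 0 gives Thursday.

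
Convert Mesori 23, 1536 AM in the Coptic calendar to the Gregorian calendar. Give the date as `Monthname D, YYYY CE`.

Julian Day Number of the source date = 2386041.
Converting JDN 2386041 to the Gregorian calendar gives 28 August 1820 CE.

August 28, 1820 CE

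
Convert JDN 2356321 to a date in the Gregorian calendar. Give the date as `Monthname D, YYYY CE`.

April 15, 1739 CE

Counting from JDN 2299161 = 15 Oct 1582 gives an offset of 57160 days.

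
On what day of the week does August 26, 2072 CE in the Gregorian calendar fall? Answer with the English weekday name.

Friday

Since JDN mod 7 = 4 (0 = Monday), the day is Friday.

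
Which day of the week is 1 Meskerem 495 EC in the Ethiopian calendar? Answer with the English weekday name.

Thursday

This is JDN 1904654 (31 August 502 Gregorian).
Since JDN mod 7 = 3 (0 = Monday), the day is Thursday.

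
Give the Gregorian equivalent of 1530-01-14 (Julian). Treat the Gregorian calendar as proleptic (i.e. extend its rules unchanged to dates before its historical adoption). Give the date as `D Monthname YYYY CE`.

24 January 1530 CE

For dates in this range the Gregorian date is 10 days ahead of the Julian.
14 January 1530 Julian + 10 days → 24 January 1530 Gregorian.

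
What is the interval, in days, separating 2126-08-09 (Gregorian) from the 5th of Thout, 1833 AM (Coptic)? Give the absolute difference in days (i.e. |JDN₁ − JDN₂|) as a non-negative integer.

JDN of the first date = 2497786.
JDN of the second date = 2494172.
|2494172 − 2497786| = 3614.

3614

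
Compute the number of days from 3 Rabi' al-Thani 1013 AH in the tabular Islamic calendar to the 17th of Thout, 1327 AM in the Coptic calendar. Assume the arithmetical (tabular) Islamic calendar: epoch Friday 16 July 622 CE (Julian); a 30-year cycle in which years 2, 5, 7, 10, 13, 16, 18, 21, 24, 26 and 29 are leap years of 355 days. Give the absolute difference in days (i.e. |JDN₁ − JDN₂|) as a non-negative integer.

First date → JDN 2307150; second date → JDN 2309367.
The interval is |2307150 − 2309367| = 2217 days.

2217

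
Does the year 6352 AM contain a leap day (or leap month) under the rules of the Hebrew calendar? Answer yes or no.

Hebrew year 6352 is year 6 of its 19-year Metonic cycle; leap years are at positions 3, 6, 8, 11, 14, 17, 19, so it is a leap year (13 months).

yes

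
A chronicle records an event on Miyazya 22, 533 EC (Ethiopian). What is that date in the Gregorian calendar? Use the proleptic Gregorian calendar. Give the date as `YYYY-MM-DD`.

0541-04-19

Julian Day Number of the source date = 1918765.
Converting JDN 1918765 to the Gregorian calendar gives 19 April 541 CE.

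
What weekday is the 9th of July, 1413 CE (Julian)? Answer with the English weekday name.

Sunday

In the proleptic Gregorian calendar this is 18 July 1413 (JDN 2237346).
JDN 2237346 mod 7 = 6, and JDN 0 was a Monday, so this is a Sunday.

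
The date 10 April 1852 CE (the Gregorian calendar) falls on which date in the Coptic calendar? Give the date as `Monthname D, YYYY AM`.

Parmouti 3, 1568 AM

Both dates share Julian Day Number 2397589; in the Coptic calendar that is 3 Parmouti 1568 AM.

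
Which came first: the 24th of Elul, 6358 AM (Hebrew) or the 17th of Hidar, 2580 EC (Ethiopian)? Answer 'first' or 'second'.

second

First date → JDN 2670219; second date → JDN 2666277.
JDN 2666277 < JDN 2670219, so the second date is earlier.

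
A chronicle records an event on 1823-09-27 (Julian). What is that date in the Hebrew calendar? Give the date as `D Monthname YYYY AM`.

4 Cheshvan 5584 AM

Julian Day Number of the source date = 2387178.
Converting JDN 2387178 to the Hebrew calendar gives 4 Cheshvan 5584 AM.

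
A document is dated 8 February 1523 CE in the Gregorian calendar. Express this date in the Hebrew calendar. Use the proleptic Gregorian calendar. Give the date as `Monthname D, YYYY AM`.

Both dates share Julian Day Number 2277362; in the Hebrew calendar that is 13 Shevat 5283 AM.

Shevat 13, 5283 AM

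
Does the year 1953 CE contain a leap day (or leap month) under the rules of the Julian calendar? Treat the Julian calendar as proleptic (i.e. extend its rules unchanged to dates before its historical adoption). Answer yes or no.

no

1953 mod 4 = 1, so it is a common year in the Julian calendar.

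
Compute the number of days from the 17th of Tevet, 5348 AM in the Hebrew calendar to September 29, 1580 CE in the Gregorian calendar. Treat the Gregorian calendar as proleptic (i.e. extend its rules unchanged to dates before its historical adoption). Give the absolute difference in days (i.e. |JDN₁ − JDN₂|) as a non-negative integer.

2666

First date → JDN 2301081; second date → JDN 2298415.
The interval is |2301081 − 2298415| = 2666 days.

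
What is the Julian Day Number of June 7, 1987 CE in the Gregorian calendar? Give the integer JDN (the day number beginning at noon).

JDN 2400001 is 17 November 1858 CE (Gregorian), MJD 0; the target day is +46953 days from there, so JDN = 2446954.

2446954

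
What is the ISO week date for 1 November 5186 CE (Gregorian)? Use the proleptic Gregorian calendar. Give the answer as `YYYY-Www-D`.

The weekday is Saturday (ISO weekday 6).
That Saturday belongs to ISO week 44 of ISO year 5186.

5186-W44-6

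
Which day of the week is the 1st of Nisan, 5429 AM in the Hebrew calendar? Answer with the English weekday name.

Equivalently 2 April 1669 Gregorian, JDN 2330742.
Since JDN mod 7 = 1 (0 = Monday), the day is Tuesday.

Tuesday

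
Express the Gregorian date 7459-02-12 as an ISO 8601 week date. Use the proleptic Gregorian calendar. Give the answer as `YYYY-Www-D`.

The weekday is Saturday (ISO weekday 6).
That Saturday belongs to ISO week 6 of ISO year 7459.

7459-W06-6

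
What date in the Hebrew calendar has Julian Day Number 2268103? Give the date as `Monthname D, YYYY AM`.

The proleptic Gregorian equivalent of JDN 2268103 is 2 October 1497.
In the Hebrew calendar that day is Tishrei 27, 5258 AM.

Tishrei 27, 5258 AM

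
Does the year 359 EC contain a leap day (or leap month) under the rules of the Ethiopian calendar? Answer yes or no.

yes

359 mod 4 = 3; in the Ethiopian calendar a year is leap when year mod 4 = 3, so it is a leap year.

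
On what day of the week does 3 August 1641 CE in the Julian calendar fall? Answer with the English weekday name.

Tuesday

In the Gregorian calendar this is 13 August 1641 (JDN 2320648).
JDN 2320648 mod 7 = 1, and JDN 0 was a Monday, so this is a Tuesday.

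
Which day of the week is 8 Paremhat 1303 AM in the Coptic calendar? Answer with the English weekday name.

This is JDN 2300772 (14 March 1587 Gregorian).
2300772 ≡ 5 (mod 7); counting from Monday = 0 gives Saturday.

Saturday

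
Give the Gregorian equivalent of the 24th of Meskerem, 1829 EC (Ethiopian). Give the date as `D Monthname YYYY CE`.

3 October 1836 CE

Both dates share Julian Day Number 2391921; in the Gregorian calendar that is 3 October 1836 CE.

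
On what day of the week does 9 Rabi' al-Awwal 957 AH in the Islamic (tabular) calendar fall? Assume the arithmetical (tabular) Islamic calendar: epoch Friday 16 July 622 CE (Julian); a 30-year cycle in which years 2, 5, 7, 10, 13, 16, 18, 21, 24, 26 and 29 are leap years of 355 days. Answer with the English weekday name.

Equivalently 7 April 1550 Gregorian, JDN 2287282.
Since JDN mod 7 = 4 (0 = Monday), the day is Friday.

Friday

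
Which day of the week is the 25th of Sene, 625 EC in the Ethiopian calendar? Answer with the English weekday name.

This is JDN 1952431 (22 June 633 Gregorian).
Since JDN mod 7 = 5 (0 = Monday), the day is Saturday.

Saturday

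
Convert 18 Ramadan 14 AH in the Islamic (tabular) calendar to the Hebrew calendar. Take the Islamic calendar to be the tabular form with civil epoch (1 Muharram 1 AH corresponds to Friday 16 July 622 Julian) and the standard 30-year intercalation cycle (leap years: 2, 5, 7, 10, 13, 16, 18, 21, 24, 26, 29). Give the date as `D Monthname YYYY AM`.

19 Cheshvan 4396 AM

Both dates share Julian Day Number 1953300; in the Hebrew calendar that is 19 Cheshvan 4396 AM.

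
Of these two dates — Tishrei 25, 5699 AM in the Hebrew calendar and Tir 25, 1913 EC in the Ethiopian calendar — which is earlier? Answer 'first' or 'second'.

First date → JDN 2429192; second date → JDN 2422723.
JDN 2422723 < JDN 2429192, so the second date is earlier.

second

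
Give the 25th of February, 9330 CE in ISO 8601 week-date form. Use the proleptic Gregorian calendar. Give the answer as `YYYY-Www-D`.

The weekday is Saturday (ISO weekday 6).
That Saturday belongs to ISO week 8 of ISO year 9330.

9330-W08-6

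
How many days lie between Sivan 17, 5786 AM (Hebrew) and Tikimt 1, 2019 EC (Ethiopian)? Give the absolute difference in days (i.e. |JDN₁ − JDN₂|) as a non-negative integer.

First date → JDN 2461194; second date → JDN 2461325.
The interval is |2461194 − 2461325| = 131 days.

131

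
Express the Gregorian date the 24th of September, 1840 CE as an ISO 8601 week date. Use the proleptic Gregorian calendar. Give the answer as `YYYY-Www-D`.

The weekday is Thursday (ISO weekday 4).
That Thursday belongs to ISO week 39 of ISO year 1840.

1840-W39-4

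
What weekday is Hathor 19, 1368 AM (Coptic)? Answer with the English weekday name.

Equivalently 26 November 1651 Gregorian, JDN 2324405.
2324405 ≡ 6 (mod 7); counting from Monday = 0 gives Sunday.

Sunday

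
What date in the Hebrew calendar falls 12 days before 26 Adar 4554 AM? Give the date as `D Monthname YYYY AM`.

14 Adar 4554 AM

The starting date is JDN 2011129; 2011129 − 12 = 2011117.
JDN 2011117 corresponds to 14 Adar 4554 AM.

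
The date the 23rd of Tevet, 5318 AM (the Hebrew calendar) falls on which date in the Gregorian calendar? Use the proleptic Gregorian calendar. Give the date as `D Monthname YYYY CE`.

24 December 1557 CE

Julian Day Number of the source date = 2290100.
Converting JDN 2290100 to the Gregorian calendar gives 24 December 1557 CE.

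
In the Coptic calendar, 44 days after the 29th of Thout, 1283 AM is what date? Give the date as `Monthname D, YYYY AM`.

Hathor 13, 1283 AM

JDN of the 29th of Thout, 1283 AM = 2293308.
2293308 + 44 = 2293352.
JDN 2293352 in the Coptic calendar is Hathor 13, 1283 AM.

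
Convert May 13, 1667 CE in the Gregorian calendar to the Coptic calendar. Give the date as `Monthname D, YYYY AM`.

Julian Day Number of the source date = 2330052.
Converting JDN 2330052 to the Coptic calendar gives 8 Pashons 1383 AM.

Pashons 8, 1383 AM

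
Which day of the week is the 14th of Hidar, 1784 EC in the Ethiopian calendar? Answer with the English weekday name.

Equivalently 22 November 1791 Gregorian, JDN 2375535.
JDN 2375535 mod 7 = 1, and JDN 0 was a Monday, so this is a Tuesday.

Tuesday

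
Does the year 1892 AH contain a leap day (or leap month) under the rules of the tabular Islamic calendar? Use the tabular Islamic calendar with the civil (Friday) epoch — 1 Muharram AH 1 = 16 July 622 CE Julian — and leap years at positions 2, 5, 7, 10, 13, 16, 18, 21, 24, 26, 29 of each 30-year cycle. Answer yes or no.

Year 1892 AH is year 2 of its 30-year cycle; leap positions are 2, 5, 7, 10, 13, 16, 18, 21, 24, 26, 29, so it is a leap year (355 days).

yes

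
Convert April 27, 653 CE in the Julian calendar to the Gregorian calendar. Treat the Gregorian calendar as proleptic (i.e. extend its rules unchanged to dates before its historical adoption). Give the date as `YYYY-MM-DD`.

0653-04-30

The Julian–Gregorian offset here is 3 days (Julian trailing).
27 April 653 Julian + 3 days → 30 April 653 Gregorian.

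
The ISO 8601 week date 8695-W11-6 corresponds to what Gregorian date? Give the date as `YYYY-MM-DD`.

ISO week 1 of 8695 is the week containing the first Thursday of 8695.
Week 11, day 6 (Saturday) lands on 8695-03-16.

8695-03-16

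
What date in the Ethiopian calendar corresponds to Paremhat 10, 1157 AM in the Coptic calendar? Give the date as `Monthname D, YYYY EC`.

Megabit 10, 1433 EC

The source date corresponds to 15 March 1441 in the proleptic Gregorian calendar (JDN 2247448).
That day falls on 10 Megabit 1433 EC in the Ethiopian calendar.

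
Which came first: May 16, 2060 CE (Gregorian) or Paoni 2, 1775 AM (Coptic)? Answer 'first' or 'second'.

Converting both to JDN: 2473596 vs 2473254; the smaller is the second.

second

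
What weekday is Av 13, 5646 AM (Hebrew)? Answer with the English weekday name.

Saturday

In the Gregorian calendar this is 14 August 1886 (JDN 2410133).
Since JDN mod 7 = 5 (0 = Monday), the day is Saturday.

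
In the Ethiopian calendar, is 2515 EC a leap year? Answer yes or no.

2515 mod 4 = 3; in the Ethiopian calendar a year is leap when year mod 4 = 3, so it is a leap year.

yes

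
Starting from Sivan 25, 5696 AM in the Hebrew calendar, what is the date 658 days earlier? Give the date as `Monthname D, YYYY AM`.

Counting 658 days back from JDN 2428335 reaches JDN 2427677, which is Elul 16, 5694 AM.

Elul 16, 5694 AM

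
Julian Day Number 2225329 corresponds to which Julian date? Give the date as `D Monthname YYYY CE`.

14 August 1380 CE

JDN 2225329 is 22 August 1380 in the proleptic Gregorian calendar.
In the Julian calendar that day is 14 August 1380 CE.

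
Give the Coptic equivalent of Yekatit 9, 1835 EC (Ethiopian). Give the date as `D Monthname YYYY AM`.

9 Meshir 1559 AM

Julian Day Number of the source date = 2394247.
Converting JDN 2394247 to the Coptic calendar gives 9 Meshir 1559 AM.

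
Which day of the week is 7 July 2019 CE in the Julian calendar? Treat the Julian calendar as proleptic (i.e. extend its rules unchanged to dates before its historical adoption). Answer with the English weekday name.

Saturday

Equivalently 20 July 2019 Gregorian, JDN 2458685.
Since JDN mod 7 = 5 (0 = Monday), the day is Saturday.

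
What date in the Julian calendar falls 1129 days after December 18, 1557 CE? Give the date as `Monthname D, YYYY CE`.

Counting 1129 days forward from JDN 2290104 reaches JDN 2291233, which is January 20, 1561 CE.

January 20, 1561 CE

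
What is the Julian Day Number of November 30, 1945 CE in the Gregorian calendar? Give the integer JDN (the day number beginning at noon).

2431790

JDN 2451545 is 1 January 2000 CE (Gregorian); the target day is −19755 days from there, so JDN = 2431790.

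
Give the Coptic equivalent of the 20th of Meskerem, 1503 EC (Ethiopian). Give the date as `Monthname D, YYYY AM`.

Julian Day Number of the source date = 2272845.
Converting JDN 2272845 to the Coptic calendar gives 20 Thout 1227 AM.

Thout 20, 1227 AM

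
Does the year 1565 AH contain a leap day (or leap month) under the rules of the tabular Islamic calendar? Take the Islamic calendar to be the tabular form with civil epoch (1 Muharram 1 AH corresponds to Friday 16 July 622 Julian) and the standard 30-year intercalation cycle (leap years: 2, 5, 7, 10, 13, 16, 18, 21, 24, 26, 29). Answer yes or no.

Year 1565 AH is year 5 of its 30-year cycle; leap positions are 2, 5, 7, 10, 13, 16, 18, 21, 24, 26, 29, so it is a leap year (355 days).

yes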